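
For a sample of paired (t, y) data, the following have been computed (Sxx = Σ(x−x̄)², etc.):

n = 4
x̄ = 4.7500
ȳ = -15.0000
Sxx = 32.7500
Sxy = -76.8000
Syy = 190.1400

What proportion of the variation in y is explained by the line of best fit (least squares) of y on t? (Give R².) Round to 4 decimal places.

0.9472

R² = Sxy²/(Sxx·Syy) = (-76.8)²/(32.75·190.14) = 0.947191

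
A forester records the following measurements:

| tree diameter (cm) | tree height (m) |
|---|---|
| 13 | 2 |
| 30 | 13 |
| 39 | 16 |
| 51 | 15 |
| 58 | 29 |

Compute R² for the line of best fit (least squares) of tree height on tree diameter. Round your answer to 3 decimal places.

n = 5, Σx = 191, Σy = 75, Σxy = 3487, Σx² = 8555, Σy² = 1495
Sxx = Σx² − (Σx)²/n = 8555 − 7296.2 = 1258.8
Sxy = Σxy − (Σx)(Σy)/n = 3487 − 2865 = 622
Syy = Σy² − (Σy)²/n = 1495 − 1125 = 370
R² = Sxy²/(Sxx·Syy) = (622)²/(1258.8·370) = 0.830658

0.831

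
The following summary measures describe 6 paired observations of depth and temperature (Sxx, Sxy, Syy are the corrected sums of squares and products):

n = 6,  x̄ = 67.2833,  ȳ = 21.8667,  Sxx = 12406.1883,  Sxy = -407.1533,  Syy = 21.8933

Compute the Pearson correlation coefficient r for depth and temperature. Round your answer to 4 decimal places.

r = Sxy/√(Sxx·Syy) = -407.1533/√(271612.402308) = -407.1533/521.164468 = -0.781238

-0.7812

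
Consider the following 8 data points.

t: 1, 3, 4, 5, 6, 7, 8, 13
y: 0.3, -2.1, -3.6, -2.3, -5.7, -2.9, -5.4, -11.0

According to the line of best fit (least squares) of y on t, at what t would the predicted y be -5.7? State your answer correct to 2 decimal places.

n = 8, Σx = 47, Σy = -32.7, Σxy = -272.6, Σx² = 369
Sxx = Σx² − (Σx)²/n = 369 − 276.125 = 92.875
Sxy = Σxy − (Σx)(Σy)/n = -272.6 − (-192.1125) = -80.4875
b = Sxy/Sxx = -80.4875/92.875 = -0.866622
a = ȳ − b·x̄ = -4.0875 − (-0.866622)·5.875 = 1.003903
Set a + b·x = -5.7: x = (-5.7 − 1.003903) / (-0.866622) = 7.735673

7.74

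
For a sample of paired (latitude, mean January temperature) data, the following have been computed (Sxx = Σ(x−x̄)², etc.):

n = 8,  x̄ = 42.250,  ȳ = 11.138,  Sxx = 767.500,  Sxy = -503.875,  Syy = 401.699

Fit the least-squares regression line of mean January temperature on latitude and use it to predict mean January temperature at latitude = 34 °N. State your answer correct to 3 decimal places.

b = Sxy/Sxx = -503.875/767.5 = -0.656515
a = ȳ − b·x̄ = 11.138 − (-0.656515)·42.25 = 38.875744
ŷ(34) = a + b·34 = 38.875744 + (-0.656515)·34 = 16.554246

16.554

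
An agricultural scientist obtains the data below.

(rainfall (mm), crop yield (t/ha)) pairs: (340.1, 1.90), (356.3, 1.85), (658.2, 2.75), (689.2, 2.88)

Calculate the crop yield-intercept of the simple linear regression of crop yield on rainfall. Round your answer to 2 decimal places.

0.87

n = 4, Σx = 2043.8, Σy = 9.38, Σxy = 5100.291, Σx² = 1150841.58
Sxx = Σx² − (Σx)²/n = 1150841.58 − 1044279.61 = 106561.97
Sxy = Σxy − (Σx)(Σy)/n = 5100.291 − 4792.711 = 307.58
b = Sxy/Sxx = 307.58/106561.97 = 0.002886
a = ȳ − b·x̄ = 2.345 − 0.002886·510.95 = 0.870196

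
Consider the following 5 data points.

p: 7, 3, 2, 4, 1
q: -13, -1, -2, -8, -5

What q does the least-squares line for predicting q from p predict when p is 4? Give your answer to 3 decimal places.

-6.830

n = 5, Σx = 17, Σy = -29, Σxy = -135, Σx² = 79
Sxx = Σx² − (Σx)²/n = 79 − 57.8 = 21.2
Sxy = Σxy − (Σx)(Σy)/n = -135 − (-98.6) = -36.4
b = Sxy/Sxx = -36.4/21.2 = -1.716981
a = ȳ − b·x̄ = -5.8 − (-1.716981)·3.4 = 0.037736
ŷ(4) = a + b·4 = 0.037736 + (-1.716981)·4 = -6.830189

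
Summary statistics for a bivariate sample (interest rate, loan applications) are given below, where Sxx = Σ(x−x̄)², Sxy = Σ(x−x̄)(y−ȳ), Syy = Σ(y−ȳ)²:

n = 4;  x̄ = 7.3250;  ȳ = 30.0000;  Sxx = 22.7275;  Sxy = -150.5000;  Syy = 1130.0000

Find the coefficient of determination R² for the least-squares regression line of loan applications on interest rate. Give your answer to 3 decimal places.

R² = Sxy²/(Sxx·Syy) = (-150.5)²/(22.7275·1130) = 0.881948

0.882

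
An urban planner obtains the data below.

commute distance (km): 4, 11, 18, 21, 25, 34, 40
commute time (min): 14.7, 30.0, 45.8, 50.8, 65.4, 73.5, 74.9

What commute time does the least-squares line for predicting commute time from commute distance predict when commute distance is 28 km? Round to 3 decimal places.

n = 7, Σx = 153, Σy = 355.1, Σxy = 9410, Σx² = 4283
Sxx = Σx² − (Σx)²/n = 4283 − 3344.142857 = 938.857143
Sxy = Σxy − (Σx)(Σy)/n = 9410 − 7761.471429 = 1648.528571
b = Sxy/Sxx = 1648.528571/938.857143 = 1.755889
a = ȳ − b·x̄ = 50.728571 − 1.755889·21.857143 = 12.349863
ŷ(28) = a + b·28 = 12.349863 + 1.755889·28 = 61.514744

61.515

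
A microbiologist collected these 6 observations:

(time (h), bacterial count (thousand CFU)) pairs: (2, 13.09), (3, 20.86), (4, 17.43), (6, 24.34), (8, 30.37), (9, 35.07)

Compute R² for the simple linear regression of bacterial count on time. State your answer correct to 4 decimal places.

n = 6, Σx = 32, Σy = 141.16, Σxy = 863.11, Σx² = 210, Σy² = 3654.97
Sxx = Σx² − (Σx)²/n = 210 − 170.666667 = 39.333333
Sxy = Σxy − (Σx)(Σy)/n = 863.11 − 752.853333 = 110.256667
Syy = Σy² − (Σy)²/n = 3654.97 − 3321.024267 = 333.945733
R² = Sxy²/(Sxx·Syy) = (110.256667)²/(39.333333·333.945733) = 0.925493

0.9255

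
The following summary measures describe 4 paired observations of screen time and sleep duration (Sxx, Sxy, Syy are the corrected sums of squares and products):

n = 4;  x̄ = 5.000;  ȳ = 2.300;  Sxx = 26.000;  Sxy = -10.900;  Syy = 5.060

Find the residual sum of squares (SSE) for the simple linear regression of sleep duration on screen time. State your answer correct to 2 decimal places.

0.49

b = Sxy/Sxx = -10.9/26 = -0.419231
SSE = Syy − b·Sxy = 5.06 − (-0.419231)·(-10.9) = 0.490385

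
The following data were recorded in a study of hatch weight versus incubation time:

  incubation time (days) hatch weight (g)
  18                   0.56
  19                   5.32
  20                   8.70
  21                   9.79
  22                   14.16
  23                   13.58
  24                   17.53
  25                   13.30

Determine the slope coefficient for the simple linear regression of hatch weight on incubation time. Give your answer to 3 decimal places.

n = 8, Σx = 172, Σy = 82.94, Σxy = 1867.83, Σx² = 3740
Sxx = Σx² − (Σx)²/n = 3740 − 3698 = 42
Sxy = Σxy − (Σx)(Σy)/n = 1867.83 − 1783.21 = 84.62
b = Sxy/Sxx = 84.62/42 = 2.014762

2.015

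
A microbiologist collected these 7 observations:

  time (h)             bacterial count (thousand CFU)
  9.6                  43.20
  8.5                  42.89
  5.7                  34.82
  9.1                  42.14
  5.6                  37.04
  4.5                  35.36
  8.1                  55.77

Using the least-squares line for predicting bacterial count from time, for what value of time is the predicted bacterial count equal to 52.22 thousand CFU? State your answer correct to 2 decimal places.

n = 7, Σx = 51.1, Σy = 291.22, Σxy = 2179.514, Σx² = 396.93
Sxx = Σx² − (Σx)²/n = 396.93 − 373.03 = 23.9
Sxy = Σxy − (Σx)(Σy)/n = 2179.514 − 2125.906 = 53.608
b = Sxy/Sxx = 53.608/23.9 = 2.243013
a = ȳ − b·x̄ = 41.602857 − 2.243013·7.3 = 25.228866
Set a + b·x = 52.22: x = (52.22 − 25.228866) / 2.243013 = 12.033430

12.03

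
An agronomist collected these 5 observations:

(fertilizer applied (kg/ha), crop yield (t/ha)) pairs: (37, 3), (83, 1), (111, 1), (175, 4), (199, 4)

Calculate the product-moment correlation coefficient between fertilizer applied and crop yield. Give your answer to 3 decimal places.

n = 5, Σx = 605, Σy = 13, Σxy = 1801, Σx² = 90805, Σy² = 43
Sxx = Σx² − (Σx)²/n = 90805 − 73205 = 17600
Sxy = Σxy − (Σx)(Σy)/n = 1801 − 1573 = 228
Syy = Σy² − (Σy)²/n = 43 − 33.8 = 9.2
r = Sxy/√(Sxx·Syy) = 228/√(161920) = 228/402.392843 = 0.566610

0.567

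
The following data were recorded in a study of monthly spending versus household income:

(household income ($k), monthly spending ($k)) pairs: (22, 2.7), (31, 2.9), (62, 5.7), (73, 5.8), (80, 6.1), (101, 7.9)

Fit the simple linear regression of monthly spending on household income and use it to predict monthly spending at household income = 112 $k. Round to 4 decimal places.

n = 6, Σx = 369, Σy = 31.1, Σxy = 2212, Σx² = 27219
Sxx = Σx² − (Σx)²/n = 27219 − 22693.5 = 4525.5
Sxy = Σxy − (Σx)(Σy)/n = 2212 − 1912.65 = 299.35
b = Sxy/Sxx = 299.35/4525.5 = 0.066147
a = ȳ − b·x̄ = 5.183333 − 0.066147·61.5 = 1.115269
ŷ(112) = a + b·112 = 1.115269 + 0.066147·112 = 8.523776

8.5238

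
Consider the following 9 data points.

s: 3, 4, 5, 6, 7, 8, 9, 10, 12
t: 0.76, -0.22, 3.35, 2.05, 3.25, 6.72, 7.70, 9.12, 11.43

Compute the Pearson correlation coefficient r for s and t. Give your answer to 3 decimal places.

0.964

n = 9, Σx = 64, Σy = 44.16, Σxy = 404.62, Σx² = 524, Σy² = 344.8812
Sxx = Σx² − (Σx)²/n = 524 − 455.111111 = 68.888889
Sxy = Σxy − (Σx)(Σy)/n = 404.62 − 314.026667 = 90.593333
Syy = Σy² − (Σy)²/n = 344.8812 − 216.6784 = 128.2028
r = Sxy/√(Sxx·Syy) = 90.593333/√(8831.748444) = 90.593333/93.977383 = 0.963991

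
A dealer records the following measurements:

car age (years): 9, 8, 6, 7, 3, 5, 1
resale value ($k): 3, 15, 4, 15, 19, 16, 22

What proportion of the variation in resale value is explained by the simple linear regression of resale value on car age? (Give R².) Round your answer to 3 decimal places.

0.526

n = 7, Σx = 39, Σy = 94, Σxy = 435, Σx² = 265, Σy² = 1576
Sxx = Σx² − (Σx)²/n = 265 − 217.285714 = 47.714286
Sxy = Σxy − (Σx)(Σy)/n = 435 − 523.714286 = -88.714286
Syy = Σy² − (Σy)²/n = 1576 − 1262.285714 = 313.714286
R² = Sxy²/(Sxx·Syy) = (-88.714286)²/(47.714286·313.714286) = 0.525780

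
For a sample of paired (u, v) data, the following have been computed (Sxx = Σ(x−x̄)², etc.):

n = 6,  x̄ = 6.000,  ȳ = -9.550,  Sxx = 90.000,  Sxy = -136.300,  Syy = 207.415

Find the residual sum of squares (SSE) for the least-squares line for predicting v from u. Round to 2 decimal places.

b = Sxy/Sxx = -136.3/90 = -1.514444
SSE = Syy − b·Sxy = 207.415 − (-1.514444)·(-136.3) = 0.996222

1.00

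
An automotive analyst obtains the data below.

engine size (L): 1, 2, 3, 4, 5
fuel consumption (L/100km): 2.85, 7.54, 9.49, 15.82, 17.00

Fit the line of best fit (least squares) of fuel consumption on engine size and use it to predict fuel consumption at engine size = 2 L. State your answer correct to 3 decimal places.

6.882

n = 5, Σx = 15, Σy = 52.7, Σxy = 194.68, Σx² = 55
Sxx = Σx² − (Σx)²/n = 55 − 45 = 10
Sxy = Σxy − (Σx)(Σy)/n = 194.68 − 158.1 = 36.58
b = Sxy/Sxx = 36.58/10 = 3.658
a = ȳ − b·x̄ = 10.54 − 3.658·3 = -0.434
ŷ(2) = a + b·2 = -0.434 + 3.658·2 = 6.882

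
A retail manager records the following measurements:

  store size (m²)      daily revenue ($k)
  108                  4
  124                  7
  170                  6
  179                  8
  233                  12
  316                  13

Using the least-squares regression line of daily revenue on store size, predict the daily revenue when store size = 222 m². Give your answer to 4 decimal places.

n = 6, Σx = 1130, Σy = 50, Σxy = 10656, Σx² = 242126
Sxx = Σx² − (Σx)²/n = 242126 − 212816.666667 = 29309.333333
Sxy = Σxy − (Σx)(Σy)/n = 10656 − 9416.666667 = 1239.333333
b = Sxy/Sxx = 1239.333333/29309.333333 = 0.042285
a = ȳ − b·x̄ = 8.333333 − 0.042285·188.333333 = 0.369734
ŷ(222) = a + b·222 = 0.369734 + 0.042285·222 = 9.756915

9.7569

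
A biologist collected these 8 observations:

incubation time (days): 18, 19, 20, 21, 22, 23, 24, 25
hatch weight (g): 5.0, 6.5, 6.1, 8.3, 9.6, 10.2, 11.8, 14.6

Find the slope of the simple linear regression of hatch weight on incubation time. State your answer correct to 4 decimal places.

n = 8, Σx = 172, Σy = 72.1, Σxy = 1603.8, Σx² = 3740
Sxx = Σx² − (Σx)²/n = 3740 − 3698 = 42
Sxy = Σxy − (Σx)(Σy)/n = 1603.8 − 1550.15 = 53.65
b = Sxy/Sxx = 53.65/42 = 1.277381

1.2774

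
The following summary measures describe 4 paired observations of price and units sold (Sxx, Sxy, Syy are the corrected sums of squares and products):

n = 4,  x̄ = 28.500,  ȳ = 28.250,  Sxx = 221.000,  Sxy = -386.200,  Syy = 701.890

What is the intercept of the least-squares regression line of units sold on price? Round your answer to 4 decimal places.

78.0541

b = Sxy/Sxx = -386.2/221 = -1.747511
a = ȳ − b·x̄ = 28.25 − (-1.747511)·28.5 = 78.054072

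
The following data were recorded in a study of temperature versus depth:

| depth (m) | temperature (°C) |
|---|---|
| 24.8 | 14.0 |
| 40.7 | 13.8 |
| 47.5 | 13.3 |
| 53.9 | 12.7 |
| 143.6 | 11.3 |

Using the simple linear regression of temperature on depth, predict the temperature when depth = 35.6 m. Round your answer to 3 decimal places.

13.609

n = 5, Σx = 310.5, Σy = 65.1, Σxy = 3847.82, Σx² = 28053.95
Sxx = Σx² − (Σx)²/n = 28053.95 − 19282.05 = 8771.9
Sxy = Σxy − (Σx)(Σy)/n = 3847.82 − 4042.71 = -194.89
b = Sxy/Sxx = -194.89/8771.9 = -0.022218
a = ȳ − b·x̄ = 13.02 − (-0.022218)·62.1 = 14.399709
ŷ(35.6) = a + b·35.6 = 14.399709 + (-0.022218)·35.6 = 13.608765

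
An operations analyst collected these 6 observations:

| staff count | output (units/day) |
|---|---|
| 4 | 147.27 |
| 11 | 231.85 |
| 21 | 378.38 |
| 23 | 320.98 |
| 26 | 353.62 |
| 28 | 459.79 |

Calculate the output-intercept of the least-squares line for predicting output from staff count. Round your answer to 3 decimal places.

n = 6, Σx = 113, Σy = 1891.89, Σxy = 40536.19, Σx² = 2567
Sxx = Σx² − (Σx)²/n = 2567 − 2128.166667 = 438.833333
Sxy = Σxy − (Σx)(Σy)/n = 40536.19 − 35630.595 = 4905.595
b = Sxy/Sxx = 4905.595/438.833333 = 11.178720
a = ȳ − b·x̄ = 315.315 − 11.178720·18.833333 = 104.782438

104.782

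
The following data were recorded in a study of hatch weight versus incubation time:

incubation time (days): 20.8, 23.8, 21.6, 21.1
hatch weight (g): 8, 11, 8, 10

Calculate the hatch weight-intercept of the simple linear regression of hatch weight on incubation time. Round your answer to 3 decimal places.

-8.419

n = 4, Σx = 87.3, Σy = 37, Σxy = 812, Σx² = 1910.85
Sxx = Σx² − (Σx)²/n = 1910.85 − 1905.3225 = 5.5275
Sxy = Σxy − (Σx)(Σy)/n = 812 − 807.525 = 4.475
b = Sxy/Sxx = 4.475/5.5275 = 0.809588
a = ȳ − b·x̄ = 9.25 − 0.809588·21.825 = -8.419267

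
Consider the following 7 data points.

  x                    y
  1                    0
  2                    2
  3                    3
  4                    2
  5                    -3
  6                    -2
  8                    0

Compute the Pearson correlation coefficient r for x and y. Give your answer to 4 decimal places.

-0.4460

n = 7, Σx = 29, Σy = 2, Σxy = -6, Σx² = 155, Σy² = 30
Sxx = Σx² − (Σx)²/n = 155 − 120.142857 = 34.857143
Sxy = Σxy − (Σx)(Σy)/n = -6 − 8.285714 = -14.285714
Syy = Σy² − (Σy)²/n = 30 − 0.571429 = 29.428571
r = Sxy/√(Sxx·Syy) = -14.285714/√(1025.795918) = -14.285714/32.028049 = -0.446038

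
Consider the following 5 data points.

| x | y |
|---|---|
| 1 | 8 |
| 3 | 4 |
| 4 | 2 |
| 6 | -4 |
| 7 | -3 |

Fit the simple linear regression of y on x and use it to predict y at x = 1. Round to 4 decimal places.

n = 5, Σx = 21, Σy = 7, Σxy = -17, Σx² = 111
Sxx = Σx² − (Σx)²/n = 111 − 88.2 = 22.8
Sxy = Σxy − (Σx)(Σy)/n = -17 − 29.4 = -46.4
b = Sxy/Sxx = -46.4/22.8 = -2.035088
a = ȳ − b·x̄ = 1.4 − (-2.035088)·4.2 = 9.947368
ŷ(1) = a + b·1 = 9.947368 + (-2.035088)·1 = 7.912281

7.9123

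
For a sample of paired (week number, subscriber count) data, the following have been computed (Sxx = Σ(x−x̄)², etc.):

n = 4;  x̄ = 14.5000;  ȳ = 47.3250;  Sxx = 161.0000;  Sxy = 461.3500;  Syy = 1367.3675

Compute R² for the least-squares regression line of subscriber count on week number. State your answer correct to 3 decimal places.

0.967

R² = Sxy²/(Sxx·Syy) = (461.35)²/(161·1367.3675) = 0.966830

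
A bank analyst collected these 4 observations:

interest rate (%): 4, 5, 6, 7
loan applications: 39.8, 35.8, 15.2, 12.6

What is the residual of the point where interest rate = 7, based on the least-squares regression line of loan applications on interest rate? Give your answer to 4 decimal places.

2.0800

n = 4, Σx = 22, Σy = 103.4, Σxy = 517.6, Σx² = 126
Sxx = Σx² − (Σx)²/n = 126 − 121 = 5
Sxy = Σxy − (Σx)(Σy)/n = 517.6 − 568.7 = -51.1
b = Sxy/Sxx = -51.1/5 = -10.22
a = ȳ − b·x̄ = 25.85 − (-10.22)·5.5 = 82.06
ŷ(7) = 82.06 + (-10.22)·7 = 10.52
residual = y − ŷ = 12.6 − 10.52 = 2.08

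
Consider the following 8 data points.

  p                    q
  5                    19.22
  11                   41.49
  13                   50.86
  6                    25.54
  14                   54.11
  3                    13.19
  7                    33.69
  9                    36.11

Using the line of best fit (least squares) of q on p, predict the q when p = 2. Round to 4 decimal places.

n = 8, Σx = 68, Σy = 274.21, Σxy = 2724.84, Σx² = 686
Sxx = Σx² − (Σx)²/n = 686 − 578 = 108
Sxy = Σxy − (Σx)(Σy)/n = 2724.84 − 2330.785 = 394.055
b = Sxy/Sxx = 394.055/108 = 3.648657
a = ȳ − b·x̄ = 34.27625 − 3.648657·8.5 = 3.262662
ŷ(2) = a + b·2 = 3.262662 + 3.648657·2 = 10.559977

10.5600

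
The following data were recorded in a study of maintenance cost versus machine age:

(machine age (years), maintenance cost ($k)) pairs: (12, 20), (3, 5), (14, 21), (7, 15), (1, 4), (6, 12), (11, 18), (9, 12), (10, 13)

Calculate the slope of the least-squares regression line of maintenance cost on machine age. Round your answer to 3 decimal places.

n = 9, Σx = 73, Σy = 120, Σxy = 1166, Σx² = 737
Sxx = Σx² − (Σx)²/n = 737 − 592.111111 = 144.888889
Sxy = Σxy − (Σx)(Σy)/n = 1166 − 973.333333 = 192.666667
b = Sxy/Sxx = 192.666667/144.888889 = 1.329755

1.330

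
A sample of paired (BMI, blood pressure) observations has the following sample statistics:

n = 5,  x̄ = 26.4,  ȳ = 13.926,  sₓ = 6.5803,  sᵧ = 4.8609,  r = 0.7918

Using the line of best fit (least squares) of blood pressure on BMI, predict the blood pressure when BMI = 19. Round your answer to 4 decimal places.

9.5977

b = r · sᵧ/sₓ = 0.7918 · 4.8609/6.5803 = 0.584907
a = ȳ − b·x̄ = 13.926 − 0.584907·26.4 = -1.515533
ŷ(19) = a + b·19 = -1.515533 + 0.584907·19 = 9.597691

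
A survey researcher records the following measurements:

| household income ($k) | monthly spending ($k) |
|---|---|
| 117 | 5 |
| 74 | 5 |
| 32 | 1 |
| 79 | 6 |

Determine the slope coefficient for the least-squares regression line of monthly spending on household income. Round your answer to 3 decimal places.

n = 4, Σx = 302, Σy = 17, Σxy = 1461, Σx² = 26430
Sxx = Σx² − (Σx)²/n = 26430 − 22801 = 3629
Sxy = Σxy − (Σx)(Σy)/n = 1461 − 1283.5 = 177.5
b = Sxy/Sxx = 177.5/3629 = 0.048912

0.049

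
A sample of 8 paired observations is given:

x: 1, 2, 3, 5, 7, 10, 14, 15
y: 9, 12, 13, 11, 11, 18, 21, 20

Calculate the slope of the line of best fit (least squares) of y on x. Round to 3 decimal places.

0.782

n = 8, Σx = 57, Σy = 115, Σxy = 978, Σx² = 609
Sxx = Σx² − (Σx)²/n = 609 − 406.125 = 202.875
Sxy = Σxy − (Σx)(Σy)/n = 978 − 819.375 = 158.625
b = Sxy/Sxx = 158.625/202.875 = 0.781885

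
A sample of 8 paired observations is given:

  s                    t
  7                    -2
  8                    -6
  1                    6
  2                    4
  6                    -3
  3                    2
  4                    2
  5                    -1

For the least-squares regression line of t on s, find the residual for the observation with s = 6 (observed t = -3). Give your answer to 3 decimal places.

n = 8, Σx = 36, Σy = 2, Σxy = -57, Σx² = 204
Sxx = Σx² − (Σx)²/n = 204 − 162 = 42
Sxy = Σxy − (Σx)(Σy)/n = -57 − 9 = -66
b = Sxy/Sxx = -66/42 = -1.571429
a = ȳ − b·x̄ = 0.25 − (-1.571429)·4.5 = 7.321429
ŷ(6) = 7.321429 + (-1.571429)·6 = -2.107143
residual = y − ŷ = -3 − (-2.107143) = -0.892857

-0.893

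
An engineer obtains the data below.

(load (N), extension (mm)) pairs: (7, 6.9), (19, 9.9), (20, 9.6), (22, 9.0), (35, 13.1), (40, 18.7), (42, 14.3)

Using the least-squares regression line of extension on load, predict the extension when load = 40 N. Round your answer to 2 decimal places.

n = 7, Σx = 185, Σy = 81.5, Σxy = 2433.5, Σx² = 5883
Sxx = Σx² − (Σx)²/n = 5883 − 4889.285714 = 993.714286
Sxy = Σxy − (Σx)(Σy)/n = 2433.5 − 2153.928571 = 279.571429
b = Sxy/Sxx = 279.571429/993.714286 = 0.281340
a = ȳ − b·x̄ = 11.642857 − 0.281340·26.428571 = 4.207447
ŷ(40) = a + b·40 = 4.207447 + 0.281340·40 = 15.461041

15.46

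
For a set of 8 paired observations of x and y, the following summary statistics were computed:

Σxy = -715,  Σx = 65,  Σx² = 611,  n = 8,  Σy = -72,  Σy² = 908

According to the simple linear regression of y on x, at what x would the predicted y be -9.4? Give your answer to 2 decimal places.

Sxx = Σx² − (Σx)²/n = 611 − 528.125 = 82.875
Sxy = Σxy − (Σx)(Σy)/n = -715 − (-585) = -130
b = Sxy/Sxx = -130/82.875 = -1.568627
a = ȳ − b·x̄ = -9 − (-1.568627)·8.125 = 3.745098
Set a + b·x = -9.4: x = (-9.4 − 3.745098) / (-1.568627) = 8.38

8.38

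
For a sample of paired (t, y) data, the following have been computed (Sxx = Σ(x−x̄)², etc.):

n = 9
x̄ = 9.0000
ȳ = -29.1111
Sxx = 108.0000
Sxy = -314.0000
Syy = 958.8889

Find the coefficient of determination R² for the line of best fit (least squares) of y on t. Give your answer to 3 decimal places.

R² = Sxy²/(Sxx·Syy) = (-314)²/(108·958.8889) = 0.952066

0.952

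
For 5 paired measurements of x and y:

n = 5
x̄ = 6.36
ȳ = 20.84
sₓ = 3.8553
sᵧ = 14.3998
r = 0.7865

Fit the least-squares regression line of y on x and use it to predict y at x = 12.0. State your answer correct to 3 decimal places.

37.408

b = r · sᵧ/sₓ = 0.7865 · 14.3998/3.8553 = 2.937629
a = ȳ − b·x̄ = 20.84 − 2.937629·6.36 = 2.156677
ŷ(12.0) = a + b·12.0 = 2.156677 + 2.937629·12 = 37.408230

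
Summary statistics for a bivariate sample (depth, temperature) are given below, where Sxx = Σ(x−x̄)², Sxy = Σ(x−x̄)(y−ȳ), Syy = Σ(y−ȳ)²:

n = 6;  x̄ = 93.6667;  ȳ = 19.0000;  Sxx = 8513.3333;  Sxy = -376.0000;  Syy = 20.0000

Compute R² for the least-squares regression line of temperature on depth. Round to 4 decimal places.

R² = Sxy²/(Sxx·Syy) = (-376)²/(8513.3333·20) = 0.830321

0.8303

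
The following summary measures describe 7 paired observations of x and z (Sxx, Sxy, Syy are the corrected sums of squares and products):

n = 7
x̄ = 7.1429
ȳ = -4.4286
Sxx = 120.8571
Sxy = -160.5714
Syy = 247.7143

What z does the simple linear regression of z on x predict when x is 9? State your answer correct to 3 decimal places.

b = Sxy/Sxx = -160.5714/120.8571 = -1.328605
a = ȳ − b·x̄ = -4.4286 − (-1.328605)·7.1429 = 5.061496
ŷ(9) = a + b·9 = 5.061496 + (-1.328605)·9 = -6.895953

-6.896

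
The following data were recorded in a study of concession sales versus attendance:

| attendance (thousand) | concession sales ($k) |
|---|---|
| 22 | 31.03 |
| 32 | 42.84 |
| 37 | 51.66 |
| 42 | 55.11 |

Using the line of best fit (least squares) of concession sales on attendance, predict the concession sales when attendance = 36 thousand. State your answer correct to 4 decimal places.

n = 4, Σx = 133, Σy = 180.64, Σxy = 6279.58, Σx² = 4641
Sxx = Σx² − (Σx)²/n = 4641 − 4422.25 = 218.75
Sxy = Σxy − (Σx)(Σy)/n = 6279.58 − 6006.28 = 273.3
b = Sxy/Sxx = 273.3/218.75 = 1.249371
a = ȳ − b·x̄ = 45.16 − 1.249371·33.25 = 3.6184
ŷ(36) = a + b·36 = 3.6184 + 1.249371·36 = 48.595771

48.5958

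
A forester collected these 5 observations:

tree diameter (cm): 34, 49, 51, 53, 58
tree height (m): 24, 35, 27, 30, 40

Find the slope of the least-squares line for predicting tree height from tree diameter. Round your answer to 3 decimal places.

0.534

n = 5, Σx = 245, Σy = 156, Σxy = 7818, Σx² = 12331
Sxx = Σx² − (Σx)²/n = 12331 − 12005 = 326
Sxy = Σxy − (Σx)(Σy)/n = 7818 − 7644 = 174
b = Sxy/Sxx = 174/326 = 0.533742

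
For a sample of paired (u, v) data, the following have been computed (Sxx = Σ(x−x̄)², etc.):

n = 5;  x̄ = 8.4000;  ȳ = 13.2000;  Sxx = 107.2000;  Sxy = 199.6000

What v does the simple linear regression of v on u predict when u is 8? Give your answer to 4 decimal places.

b = Sxy/Sxx = 199.6/107.2 = 1.861940
a = ȳ − b·x̄ = 13.2 − 1.861940·8.4 = -2.440299
ŷ(8) = a + b·8 = -2.440299 + 1.861940·8 = 12.455224

12.4552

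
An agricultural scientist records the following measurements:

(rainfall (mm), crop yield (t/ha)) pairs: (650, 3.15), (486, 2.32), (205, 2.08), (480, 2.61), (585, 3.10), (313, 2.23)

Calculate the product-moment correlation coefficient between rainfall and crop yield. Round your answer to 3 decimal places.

n = 6, Σx = 2719, Σy = 15.49, Σxy = 7365.71, Σx² = 1371315, Σy² = 41.0263
Sxx = Σx² − (Σx)²/n = 1371315 − 1232160.166667 = 139154.833333
Sxy = Σxy − (Σx)(Σy)/n = 7365.71 − 7019.551667 = 346.158333
Syy = Σy² − (Σy)²/n = 41.0263 − 39.990017 = 1.036283
r = Sxy/√(Sxx·Syy) = 346.158333/√(144203.834536) = 346.158333/379.741800 = 0.911562

0.912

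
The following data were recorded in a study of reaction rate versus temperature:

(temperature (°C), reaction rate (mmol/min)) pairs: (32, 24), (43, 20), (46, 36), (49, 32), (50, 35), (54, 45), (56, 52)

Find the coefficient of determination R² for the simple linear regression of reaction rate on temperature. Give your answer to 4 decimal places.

n = 7, Σx = 330, Σy = 244, Σxy = 11944, Σx² = 15942, Σy² = 9250
Sxx = Σx² − (Σx)²/n = 15942 − 15557.142857 = 384.857143
Sxy = Σxy − (Σx)(Σy)/n = 11944 − 11502.857143 = 441.142857
Syy = Σy² − (Σy)²/n = 9250 − 8505.142857 = 744.857143
R² = Sxy²/(Sxx·Syy) = (441.142857)²/(384.857143·744.857143) = 0.678869

0.6789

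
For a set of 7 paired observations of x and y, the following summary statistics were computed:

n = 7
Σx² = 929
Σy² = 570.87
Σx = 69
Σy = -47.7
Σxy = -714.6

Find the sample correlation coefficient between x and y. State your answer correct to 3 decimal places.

Sxx = Σx² − (Σx)²/n = 929 − 680.142857 = 248.857143
Sxy = Σxy − (Σx)(Σy)/n = -714.6 − (-470.185714) = -244.414286
Syy = Σy² − (Σy)²/n = 570.87 − 325.041429 = 245.828571
r = Sxy/√(Sxx·Syy) = -244.414286/√(61176.195918) = -244.414286/247.338222 = -0.988178

-0.988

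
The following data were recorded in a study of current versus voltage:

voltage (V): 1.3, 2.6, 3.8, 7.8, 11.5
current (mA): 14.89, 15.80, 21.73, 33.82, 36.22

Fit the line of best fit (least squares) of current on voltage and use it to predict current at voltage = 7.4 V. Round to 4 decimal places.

29.1102

n = 5, Σx = 27, Σy = 122.46, Σxy = 823.337, Σx² = 215.98
Sxx = Σx² − (Σx)²/n = 215.98 − 145.8 = 70.18
Sxy = Σxy − (Σx)(Σy)/n = 823.337 − 661.284 = 162.053
b = Sxy/Sxx = 162.053/70.18 = 2.309105
a = ȳ − b·x̄ = 24.492 − 2.309105·5.4 = 12.022832
ŷ(7.4) = a + b·7.4 = 12.022832 + 2.309105·7.4 = 29.110210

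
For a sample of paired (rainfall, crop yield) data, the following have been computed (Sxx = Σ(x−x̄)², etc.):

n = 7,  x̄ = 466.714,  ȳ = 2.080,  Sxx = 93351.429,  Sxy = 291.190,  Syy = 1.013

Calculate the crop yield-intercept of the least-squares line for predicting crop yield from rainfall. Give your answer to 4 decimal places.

b = Sxy/Sxx = 291.19/93351.429 = 0.003119
a = ȳ − b·x̄ = 2.08 − 0.003119·466.714 = 0.624185

0.6242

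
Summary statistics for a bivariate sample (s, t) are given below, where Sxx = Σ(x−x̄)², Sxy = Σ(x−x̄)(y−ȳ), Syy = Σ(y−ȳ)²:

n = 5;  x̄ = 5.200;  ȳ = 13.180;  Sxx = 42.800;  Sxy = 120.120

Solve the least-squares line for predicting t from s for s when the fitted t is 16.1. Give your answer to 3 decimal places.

6.240

b = Sxy/Sxx = 120.12/42.8 = 2.806542
a = ȳ − b·x̄ = 13.18 − 2.806542·5.2 = -1.414019
Set a + b·x = 16.1: x = (16.1 − (-1.414019)) / 2.806542 = 6.240426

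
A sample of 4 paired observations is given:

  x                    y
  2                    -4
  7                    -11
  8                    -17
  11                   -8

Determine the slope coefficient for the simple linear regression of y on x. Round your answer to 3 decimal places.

-0.690

n = 4, Σx = 28, Σy = -40, Σxy = -309, Σx² = 238
Sxx = Σx² − (Σx)²/n = 238 − 196 = 42
Sxy = Σxy − (Σx)(Σy)/n = -309 − (-280) = -29
b = Sxy/Sxx = -29/42 = -0.690476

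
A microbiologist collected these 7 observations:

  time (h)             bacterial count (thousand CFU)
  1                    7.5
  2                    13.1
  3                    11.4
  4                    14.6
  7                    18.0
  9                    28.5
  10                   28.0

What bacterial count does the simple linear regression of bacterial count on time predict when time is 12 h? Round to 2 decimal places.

n = 7, Σx = 36, Σy = 121.1, Σxy = 788.8, Σx² = 260
Sxx = Σx² − (Σx)²/n = 260 − 185.142857 = 74.857143
Sxy = Σxy − (Σx)(Σy)/n = 788.8 − 622.8 = 166
b = Sxy/Sxx = 166/74.857143 = 2.217557
a = ȳ − b·x̄ = 17.3 − 2.217557·5.142857 = 5.895420
ŷ(12) = a + b·12 = 5.895420 + 2.217557·12 = 32.506107

32.51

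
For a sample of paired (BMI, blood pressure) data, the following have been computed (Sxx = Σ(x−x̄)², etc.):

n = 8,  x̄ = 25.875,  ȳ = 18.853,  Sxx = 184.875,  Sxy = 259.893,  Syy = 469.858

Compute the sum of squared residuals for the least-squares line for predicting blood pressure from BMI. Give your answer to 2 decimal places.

b = Sxy/Sxx = 259.893/184.875 = 1.405777
SSE = Syy − b·Sxy = 469.858 − 1.405777·259.893 = 104.506430

104.51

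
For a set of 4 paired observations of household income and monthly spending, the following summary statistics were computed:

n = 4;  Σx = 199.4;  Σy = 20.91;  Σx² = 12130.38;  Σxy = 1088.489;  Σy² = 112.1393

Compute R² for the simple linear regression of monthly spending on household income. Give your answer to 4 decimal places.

Sxx = Σx² − (Σx)²/n = 12130.38 − 9940.09 = 2190.29
Sxy = Σxy − (Σx)(Σy)/n = 1088.489 − 1042.3635 = 46.1255
Syy = Σy² − (Σy)²/n = 112.1393 − 109.307025 = 2.832275
R² = Sxy²/(Sxx·Syy) = (46.1255)²/(2190.29·2.832275) = 0.342961

0.3430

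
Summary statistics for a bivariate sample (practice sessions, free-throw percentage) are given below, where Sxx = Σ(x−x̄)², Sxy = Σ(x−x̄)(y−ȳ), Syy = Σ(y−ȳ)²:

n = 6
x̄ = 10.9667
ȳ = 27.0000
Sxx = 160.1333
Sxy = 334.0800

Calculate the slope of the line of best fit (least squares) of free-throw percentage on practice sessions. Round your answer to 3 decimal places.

2.086

b = Sxy/Sxx = 334.08/160.1333 = 2.086262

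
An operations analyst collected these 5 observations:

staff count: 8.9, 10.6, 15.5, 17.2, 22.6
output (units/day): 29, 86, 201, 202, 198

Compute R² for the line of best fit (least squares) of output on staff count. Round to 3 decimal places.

n = 5, Σx = 74.8, Σy = 716, Σxy = 12234.4, Σx² = 1238.42, Σy² = 128646
Sxx = Σx² − (Σx)²/n = 1238.42 − 1119.008 = 119.412
Sxy = Σxy − (Σx)(Σy)/n = 12234.4 − 10711.36 = 1523.04
Syy = Σy² − (Σy)²/n = 128646 − 102531.2 = 26114.8
R² = Sxy²/(Sxx·Syy) = (1523.04)²/(119.412·26114.8) = 0.743854

0.744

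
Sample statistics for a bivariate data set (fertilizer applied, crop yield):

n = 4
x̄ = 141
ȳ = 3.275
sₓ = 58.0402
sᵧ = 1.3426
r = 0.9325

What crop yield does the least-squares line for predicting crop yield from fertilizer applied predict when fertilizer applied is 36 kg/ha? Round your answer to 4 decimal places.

1.0101

b = r · sᵧ/sₓ = 0.9325 · 1.3426/58.0402 = 0.021571
a = ȳ − b·x̄ = 3.275 − 0.021571·141 = 0.233515
ŷ(36) = a + b·36 = 0.233515 + 0.021571·36 = 1.010064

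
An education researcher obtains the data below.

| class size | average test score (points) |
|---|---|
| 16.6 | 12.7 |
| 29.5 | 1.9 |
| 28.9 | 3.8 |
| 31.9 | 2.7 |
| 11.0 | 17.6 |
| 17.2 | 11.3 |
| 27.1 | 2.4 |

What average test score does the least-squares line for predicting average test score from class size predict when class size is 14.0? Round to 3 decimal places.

14.476

n = 7, Σx = 162.2, Σy = 52.4, Σxy = 915.82, Σx² = 4149.88
Sxx = Σx² − (Σx)²/n = 4149.88 − 3758.405714 = 391.474286
Sxy = Σxy − (Σx)(Σy)/n = 915.82 − 1214.182857 = -298.362857
b = Sxy/Sxx = -298.362857/391.474286 = -0.762152
a = ȳ − b·x̄ = 7.485714 − (-0.762152)·23.171429 = 25.145862
ŷ(14.0) = a + b·14.0 = 25.145862 + (-0.762152)·14 = 14.475736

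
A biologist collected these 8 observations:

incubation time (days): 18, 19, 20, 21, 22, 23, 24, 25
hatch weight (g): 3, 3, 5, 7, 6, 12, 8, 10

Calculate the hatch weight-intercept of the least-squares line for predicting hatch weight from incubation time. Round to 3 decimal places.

n = 8, Σx = 172, Σy = 54, Σxy = 1208, Σx² = 3740
Sxx = Σx² − (Σx)²/n = 3740 − 3698 = 42
Sxy = Σxy − (Σx)(Σy)/n = 1208 − 1161 = 47
b = Sxy/Sxx = 47/42 = 1.119048
a = ȳ − b·x̄ = 6.75 − 1.119048·21.5 = -17.309524

-17.310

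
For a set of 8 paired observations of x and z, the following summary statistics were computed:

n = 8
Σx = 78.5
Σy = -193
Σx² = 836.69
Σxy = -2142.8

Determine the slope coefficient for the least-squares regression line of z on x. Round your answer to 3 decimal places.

-3.749

Sxx = Σx² − (Σx)²/n = 836.69 − 770.28125 = 66.40875
Sxy = Σxy − (Σx)(Σy)/n = -2142.8 − (-1893.8125) = -248.9875
b = Sxy/Sxx = -248.9875/66.40875 = -3.749318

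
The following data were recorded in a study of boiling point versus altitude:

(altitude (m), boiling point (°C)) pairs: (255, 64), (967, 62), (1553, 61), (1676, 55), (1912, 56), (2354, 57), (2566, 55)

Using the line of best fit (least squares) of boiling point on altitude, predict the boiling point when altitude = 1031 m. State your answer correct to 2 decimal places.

60.90

n = 7, Σx = 11283, Σy = 410, Σxy = 645567, Σx² = 22002315
Sxx = Σx² − (Σx)²/n = 22002315 − 18186584.142857 = 3815730.857143
Sxy = Σxy − (Σx)(Σy)/n = 645567 − 660861.428571 = -15294.428571
b = Sxy/Sxx = -15294.428571/3815730.857143 = -0.004008
a = ȳ − b·x̄ = 58.571429 − (-0.004008)·1611.857143 = 65.032166
ŷ(1031) = a + b·1031 = 65.032166 + (-0.004008)·1031 = 60.899653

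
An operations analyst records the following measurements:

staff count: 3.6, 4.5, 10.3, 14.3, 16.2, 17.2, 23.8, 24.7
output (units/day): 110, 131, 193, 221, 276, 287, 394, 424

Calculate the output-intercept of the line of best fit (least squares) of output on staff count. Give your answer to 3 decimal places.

50.402

n = 8, Σx = 114.6, Σy = 2036, Σxy = 35391.3, Σx² = 2078.6
Sxx = Σx² − (Σx)²/n = 2078.6 − 1641.645 = 436.955
Sxy = Σxy − (Σx)(Σy)/n = 35391.3 − 29165.7 = 6225.6
b = Sxy/Sxx = 6225.6/436.955 = 14.247691
a = ȳ − b·x̄ = 254.5 − 14.247691·14.325 = 50.401821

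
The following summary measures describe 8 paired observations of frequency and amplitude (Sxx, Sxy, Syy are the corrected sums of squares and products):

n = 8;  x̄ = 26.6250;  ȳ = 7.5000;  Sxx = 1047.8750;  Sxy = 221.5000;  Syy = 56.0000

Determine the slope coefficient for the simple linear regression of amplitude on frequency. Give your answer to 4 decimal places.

b = Sxy/Sxx = 221.5/1047.875 = 0.211380

0.2114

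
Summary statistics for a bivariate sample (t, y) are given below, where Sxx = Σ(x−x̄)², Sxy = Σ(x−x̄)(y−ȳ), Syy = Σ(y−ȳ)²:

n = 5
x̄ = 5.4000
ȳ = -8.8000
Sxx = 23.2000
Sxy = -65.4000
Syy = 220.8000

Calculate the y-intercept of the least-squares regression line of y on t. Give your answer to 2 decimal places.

b = Sxy/Sxx = -65.4/23.2 = -2.818966
a = ȳ − b·x̄ = -8.8 − (-2.818966)·5.4 = 6.422414

6.42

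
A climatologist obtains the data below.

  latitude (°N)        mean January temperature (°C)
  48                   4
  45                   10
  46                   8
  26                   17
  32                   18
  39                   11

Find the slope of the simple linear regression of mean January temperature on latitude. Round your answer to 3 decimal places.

n = 6, Σx = 236, Σy = 68, Σxy = 2457, Σx² = 9666
Sxx = Σx² − (Σx)²/n = 9666 − 9282.666667 = 383.333333
Sxy = Σxy − (Σx)(Σy)/n = 2457 − 2674.666667 = -217.666667
b = Sxy/Sxx = -217.666667/383.333333 = -0.567826

-0.568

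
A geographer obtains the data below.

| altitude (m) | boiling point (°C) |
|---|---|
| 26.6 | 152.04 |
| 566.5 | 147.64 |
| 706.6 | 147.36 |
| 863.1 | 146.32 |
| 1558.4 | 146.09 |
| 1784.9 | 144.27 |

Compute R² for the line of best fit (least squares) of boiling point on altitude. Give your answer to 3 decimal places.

n = 6, Σx = 5506.1, Σy = 883.72, Σxy = 803269.871, Σx² = 7180333.55, Σy² = 130194.3642
Sxx = Σx² − (Σx)²/n = 7180333.55 − 5052856.201667 = 2127477.348333
Sxy = Σxy − (Σx)(Σy)/n = 803269.871 − 810975.115333 = -7705.244333
Syy = Σy² − (Σy)²/n = 130194.3642 − 130160.173067 = 34.191133
R² = Sxy²/(Sxx·Syy) = (-7705.244333)²/(2127477.348333·34.191133) = 0.816196

0.816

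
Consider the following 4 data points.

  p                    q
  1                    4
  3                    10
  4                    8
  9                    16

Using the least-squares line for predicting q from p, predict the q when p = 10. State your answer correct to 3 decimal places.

n = 4, Σx = 17, Σy = 38, Σxy = 210, Σx² = 107
Sxx = Σx² − (Σx)²/n = 107 − 72.25 = 34.75
Sxy = Σxy − (Σx)(Σy)/n = 210 − 161.5 = 48.5
b = Sxy/Sxx = 48.5/34.75 = 1.395683
a = ȳ − b·x̄ = 9.5 − 1.395683·4.25 = 3.568345
ŷ(10) = a + b·10 = 3.568345 + 1.395683·10 = 17.525180

17.525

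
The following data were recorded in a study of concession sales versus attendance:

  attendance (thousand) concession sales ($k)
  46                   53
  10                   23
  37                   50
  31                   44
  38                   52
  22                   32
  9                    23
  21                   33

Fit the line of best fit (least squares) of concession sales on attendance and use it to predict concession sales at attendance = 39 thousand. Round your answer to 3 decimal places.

n = 8, Σx = 214, Σy = 310, Σxy = 9462, Σx² = 6996
Sxx = Σx² − (Σx)²/n = 6996 − 5724.5 = 1271.5
Sxy = Σxy − (Σx)(Σy)/n = 9462 − 8292.5 = 1169.5
b = Sxy/Sxx = 1169.5/1271.5 = 0.919780
a = ȳ − b·x̄ = 38.75 − 0.919780·26.75 = 14.145891
ŷ(39) = a + b·39 = 14.145891 + 0.919780·39 = 50.017302

50.017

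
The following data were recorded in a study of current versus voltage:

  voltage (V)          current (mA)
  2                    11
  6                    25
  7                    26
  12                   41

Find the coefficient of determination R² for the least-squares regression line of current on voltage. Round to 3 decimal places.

n = 4, Σx = 27, Σy = 103, Σxy = 846, Σx² = 233, Σy² = 3103
Sxx = Σx² − (Σx)²/n = 233 − 182.25 = 50.75
Sxy = Σxy − (Σx)(Σy)/n = 846 − 695.25 = 150.75
Syy = Σy² − (Σy)²/n = 3103 − 2652.25 = 450.75
R² = Sxy²/(Sxx·Syy) = (150.75)²/(50.75·450.75) = 0.993443

0.993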